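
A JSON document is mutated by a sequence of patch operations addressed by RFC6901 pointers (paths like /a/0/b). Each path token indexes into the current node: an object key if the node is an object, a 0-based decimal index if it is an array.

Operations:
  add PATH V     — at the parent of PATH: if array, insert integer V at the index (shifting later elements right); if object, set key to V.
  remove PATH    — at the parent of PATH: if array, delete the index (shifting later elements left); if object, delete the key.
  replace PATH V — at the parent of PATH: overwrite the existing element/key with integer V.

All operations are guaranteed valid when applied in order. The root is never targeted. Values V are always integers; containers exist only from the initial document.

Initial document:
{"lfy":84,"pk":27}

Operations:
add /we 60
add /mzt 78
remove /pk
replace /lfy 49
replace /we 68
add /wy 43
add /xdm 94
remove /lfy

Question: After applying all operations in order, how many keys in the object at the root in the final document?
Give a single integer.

After op 1 (add /we 60): {"lfy":84,"pk":27,"we":60}
After op 2 (add /mzt 78): {"lfy":84,"mzt":78,"pk":27,"we":60}
After op 3 (remove /pk): {"lfy":84,"mzt":78,"we":60}
After op 4 (replace /lfy 49): {"lfy":49,"mzt":78,"we":60}
After op 5 (replace /we 68): {"lfy":49,"mzt":78,"we":68}
After op 6 (add /wy 43): {"lfy":49,"mzt":78,"we":68,"wy":43}
After op 7 (add /xdm 94): {"lfy":49,"mzt":78,"we":68,"wy":43,"xdm":94}
After op 8 (remove /lfy): {"mzt":78,"we":68,"wy":43,"xdm":94}
Size at the root: 4

Answer: 4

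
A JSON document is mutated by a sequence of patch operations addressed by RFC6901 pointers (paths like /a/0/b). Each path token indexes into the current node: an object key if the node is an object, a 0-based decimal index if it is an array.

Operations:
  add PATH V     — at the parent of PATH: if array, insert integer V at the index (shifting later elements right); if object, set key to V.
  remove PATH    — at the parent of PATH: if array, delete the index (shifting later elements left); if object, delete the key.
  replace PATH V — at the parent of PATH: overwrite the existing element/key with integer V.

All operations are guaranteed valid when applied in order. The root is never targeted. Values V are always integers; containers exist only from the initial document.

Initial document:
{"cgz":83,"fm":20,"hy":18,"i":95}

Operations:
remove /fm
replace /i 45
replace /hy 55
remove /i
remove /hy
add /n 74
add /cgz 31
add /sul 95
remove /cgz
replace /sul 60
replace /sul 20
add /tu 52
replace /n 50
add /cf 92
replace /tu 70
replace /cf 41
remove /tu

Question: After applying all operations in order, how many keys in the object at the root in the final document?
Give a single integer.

After op 1 (remove /fm): {"cgz":83,"hy":18,"i":95}
After op 2 (replace /i 45): {"cgz":83,"hy":18,"i":45}
After op 3 (replace /hy 55): {"cgz":83,"hy":55,"i":45}
After op 4 (remove /i): {"cgz":83,"hy":55}
After op 5 (remove /hy): {"cgz":83}
After op 6 (add /n 74): {"cgz":83,"n":74}
After op 7 (add /cgz 31): {"cgz":31,"n":74}
After op 8 (add /sul 95): {"cgz":31,"n":74,"sul":95}
After op 9 (remove /cgz): {"n":74,"sul":95}
After op 10 (replace /sul 60): {"n":74,"sul":60}
After op 11 (replace /sul 20): {"n":74,"sul":20}
After op 12 (add /tu 52): {"n":74,"sul":20,"tu":52}
After op 13 (replace /n 50): {"n":50,"sul":20,"tu":52}
After op 14 (add /cf 92): {"cf":92,"n":50,"sul":20,"tu":52}
After op 15 (replace /tu 70): {"cf":92,"n":50,"sul":20,"tu":70}
After op 16 (replace /cf 41): {"cf":41,"n":50,"sul":20,"tu":70}
After op 17 (remove /tu): {"cf":41,"n":50,"sul":20}
Size at the root: 3

Answer: 3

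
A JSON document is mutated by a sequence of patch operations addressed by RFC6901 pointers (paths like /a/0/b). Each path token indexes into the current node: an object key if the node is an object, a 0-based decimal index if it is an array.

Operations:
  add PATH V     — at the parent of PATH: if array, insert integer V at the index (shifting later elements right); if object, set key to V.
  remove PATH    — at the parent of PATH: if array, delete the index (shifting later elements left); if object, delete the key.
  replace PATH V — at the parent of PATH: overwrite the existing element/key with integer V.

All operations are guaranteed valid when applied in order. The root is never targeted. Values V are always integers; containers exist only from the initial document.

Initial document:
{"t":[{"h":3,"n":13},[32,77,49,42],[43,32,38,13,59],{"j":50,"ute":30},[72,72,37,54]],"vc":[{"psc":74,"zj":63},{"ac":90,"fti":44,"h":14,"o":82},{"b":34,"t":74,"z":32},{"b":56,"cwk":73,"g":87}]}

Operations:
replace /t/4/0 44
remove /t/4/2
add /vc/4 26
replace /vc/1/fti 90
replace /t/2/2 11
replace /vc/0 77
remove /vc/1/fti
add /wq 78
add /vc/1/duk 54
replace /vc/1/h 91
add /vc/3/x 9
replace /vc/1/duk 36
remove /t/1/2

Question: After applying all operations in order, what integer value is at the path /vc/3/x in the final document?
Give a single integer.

Answer: 9

Derivation:
After op 1 (replace /t/4/0 44): {"t":[{"h":3,"n":13},[32,77,49,42],[43,32,38,13,59],{"j":50,"ute":30},[44,72,37,54]],"vc":[{"psc":74,"zj":63},{"ac":90,"fti":44,"h":14,"o":82},{"b":34,"t":74,"z":32},{"b":56,"cwk":73,"g":87}]}
After op 2 (remove /t/4/2): {"t":[{"h":3,"n":13},[32,77,49,42],[43,32,38,13,59],{"j":50,"ute":30},[44,72,54]],"vc":[{"psc":74,"zj":63},{"ac":90,"fti":44,"h":14,"o":82},{"b":34,"t":74,"z":32},{"b":56,"cwk":73,"g":87}]}
After op 3 (add /vc/4 26): {"t":[{"h":3,"n":13},[32,77,49,42],[43,32,38,13,59],{"j":50,"ute":30},[44,72,54]],"vc":[{"psc":74,"zj":63},{"ac":90,"fti":44,"h":14,"o":82},{"b":34,"t":74,"z":32},{"b":56,"cwk":73,"g":87},26]}
After op 4 (replace /vc/1/fti 90): {"t":[{"h":3,"n":13},[32,77,49,42],[43,32,38,13,59],{"j":50,"ute":30},[44,72,54]],"vc":[{"psc":74,"zj":63},{"ac":90,"fti":90,"h":14,"o":82},{"b":34,"t":74,"z":32},{"b":56,"cwk":73,"g":87},26]}
After op 5 (replace /t/2/2 11): {"t":[{"h":3,"n":13},[32,77,49,42],[43,32,11,13,59],{"j":50,"ute":30},[44,72,54]],"vc":[{"psc":74,"zj":63},{"ac":90,"fti":90,"h":14,"o":82},{"b":34,"t":74,"z":32},{"b":56,"cwk":73,"g":87},26]}
After op 6 (replace /vc/0 77): {"t":[{"h":3,"n":13},[32,77,49,42],[43,32,11,13,59],{"j":50,"ute":30},[44,72,54]],"vc":[77,{"ac":90,"fti":90,"h":14,"o":82},{"b":34,"t":74,"z":32},{"b":56,"cwk":73,"g":87},26]}
After op 7 (remove /vc/1/fti): {"t":[{"h":3,"n":13},[32,77,49,42],[43,32,11,13,59],{"j":50,"ute":30},[44,72,54]],"vc":[77,{"ac":90,"h":14,"o":82},{"b":34,"t":74,"z":32},{"b":56,"cwk":73,"g":87},26]}
After op 8 (add /wq 78): {"t":[{"h":3,"n":13},[32,77,49,42],[43,32,11,13,59],{"j":50,"ute":30},[44,72,54]],"vc":[77,{"ac":90,"h":14,"o":82},{"b":34,"t":74,"z":32},{"b":56,"cwk":73,"g":87},26],"wq":78}
After op 9 (add /vc/1/duk 54): {"t":[{"h":3,"n":13},[32,77,49,42],[43,32,11,13,59],{"j":50,"ute":30},[44,72,54]],"vc":[77,{"ac":90,"duk":54,"h":14,"o":82},{"b":34,"t":74,"z":32},{"b":56,"cwk":73,"g":87},26],"wq":78}
After op 10 (replace /vc/1/h 91): {"t":[{"h":3,"n":13},[32,77,49,42],[43,32,11,13,59],{"j":50,"ute":30},[44,72,54]],"vc":[77,{"ac":90,"duk":54,"h":91,"o":82},{"b":34,"t":74,"z":32},{"b":56,"cwk":73,"g":87},26],"wq":78}
After op 11 (add /vc/3/x 9): {"t":[{"h":3,"n":13},[32,77,49,42],[43,32,11,13,59],{"j":50,"ute":30},[44,72,54]],"vc":[77,{"ac":90,"duk":54,"h":91,"o":82},{"b":34,"t":74,"z":32},{"b":56,"cwk":73,"g":87,"x":9},26],"wq":78}
After op 12 (replace /vc/1/duk 36): {"t":[{"h":3,"n":13},[32,77,49,42],[43,32,11,13,59],{"j":50,"ute":30},[44,72,54]],"vc":[77,{"ac":90,"duk":36,"h":91,"o":82},{"b":34,"t":74,"z":32},{"b":56,"cwk":73,"g":87,"x":9},26],"wq":78}
After op 13 (remove /t/1/2): {"t":[{"h":3,"n":13},[32,77,42],[43,32,11,13,59],{"j":50,"ute":30},[44,72,54]],"vc":[77,{"ac":90,"duk":36,"h":91,"o":82},{"b":34,"t":74,"z":32},{"b":56,"cwk":73,"g":87,"x":9},26],"wq":78}
Value at /vc/3/x: 9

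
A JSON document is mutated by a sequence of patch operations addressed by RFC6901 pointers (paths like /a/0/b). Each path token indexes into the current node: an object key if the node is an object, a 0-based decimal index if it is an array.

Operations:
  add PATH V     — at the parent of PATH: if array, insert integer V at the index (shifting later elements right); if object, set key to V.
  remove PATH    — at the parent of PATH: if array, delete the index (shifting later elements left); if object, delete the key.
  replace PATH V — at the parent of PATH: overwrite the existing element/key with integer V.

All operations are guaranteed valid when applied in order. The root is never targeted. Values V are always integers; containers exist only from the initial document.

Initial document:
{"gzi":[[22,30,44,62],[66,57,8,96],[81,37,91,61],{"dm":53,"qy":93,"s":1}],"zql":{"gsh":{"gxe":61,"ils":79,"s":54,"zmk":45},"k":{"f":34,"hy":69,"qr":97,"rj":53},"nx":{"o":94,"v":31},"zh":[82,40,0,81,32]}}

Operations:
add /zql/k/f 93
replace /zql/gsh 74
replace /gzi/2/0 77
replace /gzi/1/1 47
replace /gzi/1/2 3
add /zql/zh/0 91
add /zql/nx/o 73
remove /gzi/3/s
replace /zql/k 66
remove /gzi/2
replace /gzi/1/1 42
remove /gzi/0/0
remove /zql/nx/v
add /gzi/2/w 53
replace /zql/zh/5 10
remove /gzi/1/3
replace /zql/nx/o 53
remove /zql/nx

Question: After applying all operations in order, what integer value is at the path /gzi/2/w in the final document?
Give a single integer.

After op 1 (add /zql/k/f 93): {"gzi":[[22,30,44,62],[66,57,8,96],[81,37,91,61],{"dm":53,"qy":93,"s":1}],"zql":{"gsh":{"gxe":61,"ils":79,"s":54,"zmk":45},"k":{"f":93,"hy":69,"qr":97,"rj":53},"nx":{"o":94,"v":31},"zh":[82,40,0,81,32]}}
After op 2 (replace /zql/gsh 74): {"gzi":[[22,30,44,62],[66,57,8,96],[81,37,91,61],{"dm":53,"qy":93,"s":1}],"zql":{"gsh":74,"k":{"f":93,"hy":69,"qr":97,"rj":53},"nx":{"o":94,"v":31},"zh":[82,40,0,81,32]}}
After op 3 (replace /gzi/2/0 77): {"gzi":[[22,30,44,62],[66,57,8,96],[77,37,91,61],{"dm":53,"qy":93,"s":1}],"zql":{"gsh":74,"k":{"f":93,"hy":69,"qr":97,"rj":53},"nx":{"o":94,"v":31},"zh":[82,40,0,81,32]}}
After op 4 (replace /gzi/1/1 47): {"gzi":[[22,30,44,62],[66,47,8,96],[77,37,91,61],{"dm":53,"qy":93,"s":1}],"zql":{"gsh":74,"k":{"f":93,"hy":69,"qr":97,"rj":53},"nx":{"o":94,"v":31},"zh":[82,40,0,81,32]}}
After op 5 (replace /gzi/1/2 3): {"gzi":[[22,30,44,62],[66,47,3,96],[77,37,91,61],{"dm":53,"qy":93,"s":1}],"zql":{"gsh":74,"k":{"f":93,"hy":69,"qr":97,"rj":53},"nx":{"o":94,"v":31},"zh":[82,40,0,81,32]}}
After op 6 (add /zql/zh/0 91): {"gzi":[[22,30,44,62],[66,47,3,96],[77,37,91,61],{"dm":53,"qy":93,"s":1}],"zql":{"gsh":74,"k":{"f":93,"hy":69,"qr":97,"rj":53},"nx":{"o":94,"v":31},"zh":[91,82,40,0,81,32]}}
After op 7 (add /zql/nx/o 73): {"gzi":[[22,30,44,62],[66,47,3,96],[77,37,91,61],{"dm":53,"qy":93,"s":1}],"zql":{"gsh":74,"k":{"f":93,"hy":69,"qr":97,"rj":53},"nx":{"o":73,"v":31},"zh":[91,82,40,0,81,32]}}
After op 8 (remove /gzi/3/s): {"gzi":[[22,30,44,62],[66,47,3,96],[77,37,91,61],{"dm":53,"qy":93}],"zql":{"gsh":74,"k":{"f":93,"hy":69,"qr":97,"rj":53},"nx":{"o":73,"v":31},"zh":[91,82,40,0,81,32]}}
After op 9 (replace /zql/k 66): {"gzi":[[22,30,44,62],[66,47,3,96],[77,37,91,61],{"dm":53,"qy":93}],"zql":{"gsh":74,"k":66,"nx":{"o":73,"v":31},"zh":[91,82,40,0,81,32]}}
After op 10 (remove /gzi/2): {"gzi":[[22,30,44,62],[66,47,3,96],{"dm":53,"qy":93}],"zql":{"gsh":74,"k":66,"nx":{"o":73,"v":31},"zh":[91,82,40,0,81,32]}}
After op 11 (replace /gzi/1/1 42): {"gzi":[[22,30,44,62],[66,42,3,96],{"dm":53,"qy":93}],"zql":{"gsh":74,"k":66,"nx":{"o":73,"v":31},"zh":[91,82,40,0,81,32]}}
After op 12 (remove /gzi/0/0): {"gzi":[[30,44,62],[66,42,3,96],{"dm":53,"qy":93}],"zql":{"gsh":74,"k":66,"nx":{"o":73,"v":31},"zh":[91,82,40,0,81,32]}}
After op 13 (remove /zql/nx/v): {"gzi":[[30,44,62],[66,42,3,96],{"dm":53,"qy":93}],"zql":{"gsh":74,"k":66,"nx":{"o":73},"zh":[91,82,40,0,81,32]}}
After op 14 (add /gzi/2/w 53): {"gzi":[[30,44,62],[66,42,3,96],{"dm":53,"qy":93,"w":53}],"zql":{"gsh":74,"k":66,"nx":{"o":73},"zh":[91,82,40,0,81,32]}}
After op 15 (replace /zql/zh/5 10): {"gzi":[[30,44,62],[66,42,3,96],{"dm":53,"qy":93,"w":53}],"zql":{"gsh":74,"k":66,"nx":{"o":73},"zh":[91,82,40,0,81,10]}}
After op 16 (remove /gzi/1/3): {"gzi":[[30,44,62],[66,42,3],{"dm":53,"qy":93,"w":53}],"zql":{"gsh":74,"k":66,"nx":{"o":73},"zh":[91,82,40,0,81,10]}}
After op 17 (replace /zql/nx/o 53): {"gzi":[[30,44,62],[66,42,3],{"dm":53,"qy":93,"w":53}],"zql":{"gsh":74,"k":66,"nx":{"o":53},"zh":[91,82,40,0,81,10]}}
After op 18 (remove /zql/nx): {"gzi":[[30,44,62],[66,42,3],{"dm":53,"qy":93,"w":53}],"zql":{"gsh":74,"k":66,"zh":[91,82,40,0,81,10]}}
Value at /gzi/2/w: 53

Answer: 53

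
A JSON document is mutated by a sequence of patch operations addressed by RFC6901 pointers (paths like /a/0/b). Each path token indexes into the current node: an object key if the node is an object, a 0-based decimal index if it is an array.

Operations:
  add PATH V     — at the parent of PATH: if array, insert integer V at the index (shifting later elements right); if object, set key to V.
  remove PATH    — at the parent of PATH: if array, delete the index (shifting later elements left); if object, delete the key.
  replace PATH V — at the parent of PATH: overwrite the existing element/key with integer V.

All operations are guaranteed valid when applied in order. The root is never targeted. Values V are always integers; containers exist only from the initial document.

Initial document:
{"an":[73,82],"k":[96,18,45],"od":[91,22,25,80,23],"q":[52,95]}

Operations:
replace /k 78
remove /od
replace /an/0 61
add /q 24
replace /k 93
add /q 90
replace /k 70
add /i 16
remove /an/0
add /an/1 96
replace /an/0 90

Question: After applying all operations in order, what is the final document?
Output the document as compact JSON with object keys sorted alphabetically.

After op 1 (replace /k 78): {"an":[73,82],"k":78,"od":[91,22,25,80,23],"q":[52,95]}
After op 2 (remove /od): {"an":[73,82],"k":78,"q":[52,95]}
After op 3 (replace /an/0 61): {"an":[61,82],"k":78,"q":[52,95]}
After op 4 (add /q 24): {"an":[61,82],"k":78,"q":24}
After op 5 (replace /k 93): {"an":[61,82],"k":93,"q":24}
After op 6 (add /q 90): {"an":[61,82],"k":93,"q":90}
After op 7 (replace /k 70): {"an":[61,82],"k":70,"q":90}
After op 8 (add /i 16): {"an":[61,82],"i":16,"k":70,"q":90}
After op 9 (remove /an/0): {"an":[82],"i":16,"k":70,"q":90}
After op 10 (add /an/1 96): {"an":[82,96],"i":16,"k":70,"q":90}
After op 11 (replace /an/0 90): {"an":[90,96],"i":16,"k":70,"q":90}

Answer: {"an":[90,96],"i":16,"k":70,"q":90}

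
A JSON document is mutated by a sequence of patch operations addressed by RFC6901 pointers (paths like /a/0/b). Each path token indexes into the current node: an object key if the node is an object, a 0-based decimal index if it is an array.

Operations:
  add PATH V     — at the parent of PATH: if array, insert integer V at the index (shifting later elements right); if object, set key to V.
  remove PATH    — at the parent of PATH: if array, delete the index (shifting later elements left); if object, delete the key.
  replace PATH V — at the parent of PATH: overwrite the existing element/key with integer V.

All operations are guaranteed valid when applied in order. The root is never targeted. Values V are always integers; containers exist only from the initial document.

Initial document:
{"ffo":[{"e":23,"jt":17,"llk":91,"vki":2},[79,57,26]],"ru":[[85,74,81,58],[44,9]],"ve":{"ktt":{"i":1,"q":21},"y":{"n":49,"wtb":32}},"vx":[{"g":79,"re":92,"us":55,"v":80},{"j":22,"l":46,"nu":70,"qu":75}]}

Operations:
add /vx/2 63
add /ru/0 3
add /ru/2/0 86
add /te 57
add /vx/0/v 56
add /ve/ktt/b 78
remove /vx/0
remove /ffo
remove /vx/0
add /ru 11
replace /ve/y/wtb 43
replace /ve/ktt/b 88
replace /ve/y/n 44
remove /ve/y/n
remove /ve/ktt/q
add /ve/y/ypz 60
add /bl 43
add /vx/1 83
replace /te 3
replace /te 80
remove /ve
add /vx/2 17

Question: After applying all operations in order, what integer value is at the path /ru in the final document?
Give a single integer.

After op 1 (add /vx/2 63): {"ffo":[{"e":23,"jt":17,"llk":91,"vki":2},[79,57,26]],"ru":[[85,74,81,58],[44,9]],"ve":{"ktt":{"i":1,"q":21},"y":{"n":49,"wtb":32}},"vx":[{"g":79,"re":92,"us":55,"v":80},{"j":22,"l":46,"nu":70,"qu":75},63]}
After op 2 (add /ru/0 3): {"ffo":[{"e":23,"jt":17,"llk":91,"vki":2},[79,57,26]],"ru":[3,[85,74,81,58],[44,9]],"ve":{"ktt":{"i":1,"q":21},"y":{"n":49,"wtb":32}},"vx":[{"g":79,"re":92,"us":55,"v":80},{"j":22,"l":46,"nu":70,"qu":75},63]}
After op 3 (add /ru/2/0 86): {"ffo":[{"e":23,"jt":17,"llk":91,"vki":2},[79,57,26]],"ru":[3,[85,74,81,58],[86,44,9]],"ve":{"ktt":{"i":1,"q":21},"y":{"n":49,"wtb":32}},"vx":[{"g":79,"re":92,"us":55,"v":80},{"j":22,"l":46,"nu":70,"qu":75},63]}
After op 4 (add /te 57): {"ffo":[{"e":23,"jt":17,"llk":91,"vki":2},[79,57,26]],"ru":[3,[85,74,81,58],[86,44,9]],"te":57,"ve":{"ktt":{"i":1,"q":21},"y":{"n":49,"wtb":32}},"vx":[{"g":79,"re":92,"us":55,"v":80},{"j":22,"l":46,"nu":70,"qu":75},63]}
After op 5 (add /vx/0/v 56): {"ffo":[{"e":23,"jt":17,"llk":91,"vki":2},[79,57,26]],"ru":[3,[85,74,81,58],[86,44,9]],"te":57,"ve":{"ktt":{"i":1,"q":21},"y":{"n":49,"wtb":32}},"vx":[{"g":79,"re":92,"us":55,"v":56},{"j":22,"l":46,"nu":70,"qu":75},63]}
After op 6 (add /ve/ktt/b 78): {"ffo":[{"e":23,"jt":17,"llk":91,"vki":2},[79,57,26]],"ru":[3,[85,74,81,58],[86,44,9]],"te":57,"ve":{"ktt":{"b":78,"i":1,"q":21},"y":{"n":49,"wtb":32}},"vx":[{"g":79,"re":92,"us":55,"v":56},{"j":22,"l":46,"nu":70,"qu":75},63]}
After op 7 (remove /vx/0): {"ffo":[{"e":23,"jt":17,"llk":91,"vki":2},[79,57,26]],"ru":[3,[85,74,81,58],[86,44,9]],"te":57,"ve":{"ktt":{"b":78,"i":1,"q":21},"y":{"n":49,"wtb":32}},"vx":[{"j":22,"l":46,"nu":70,"qu":75},63]}
After op 8 (remove /ffo): {"ru":[3,[85,74,81,58],[86,44,9]],"te":57,"ve":{"ktt":{"b":78,"i":1,"q":21},"y":{"n":49,"wtb":32}},"vx":[{"j":22,"l":46,"nu":70,"qu":75},63]}
After op 9 (remove /vx/0): {"ru":[3,[85,74,81,58],[86,44,9]],"te":57,"ve":{"ktt":{"b":78,"i":1,"q":21},"y":{"n":49,"wtb":32}},"vx":[63]}
After op 10 (add /ru 11): {"ru":11,"te":57,"ve":{"ktt":{"b":78,"i":1,"q":21},"y":{"n":49,"wtb":32}},"vx":[63]}
After op 11 (replace /ve/y/wtb 43): {"ru":11,"te":57,"ve":{"ktt":{"b":78,"i":1,"q":21},"y":{"n":49,"wtb":43}},"vx":[63]}
After op 12 (replace /ve/ktt/b 88): {"ru":11,"te":57,"ve":{"ktt":{"b":88,"i":1,"q":21},"y":{"n":49,"wtb":43}},"vx":[63]}
After op 13 (replace /ve/y/n 44): {"ru":11,"te":57,"ve":{"ktt":{"b":88,"i":1,"q":21},"y":{"n":44,"wtb":43}},"vx":[63]}
After op 14 (remove /ve/y/n): {"ru":11,"te":57,"ve":{"ktt":{"b":88,"i":1,"q":21},"y":{"wtb":43}},"vx":[63]}
After op 15 (remove /ve/ktt/q): {"ru":11,"te":57,"ve":{"ktt":{"b":88,"i":1},"y":{"wtb":43}},"vx":[63]}
After op 16 (add /ve/y/ypz 60): {"ru":11,"te":57,"ve":{"ktt":{"b":88,"i":1},"y":{"wtb":43,"ypz":60}},"vx":[63]}
After op 17 (add /bl 43): {"bl":43,"ru":11,"te":57,"ve":{"ktt":{"b":88,"i":1},"y":{"wtb":43,"ypz":60}},"vx":[63]}
After op 18 (add /vx/1 83): {"bl":43,"ru":11,"te":57,"ve":{"ktt":{"b":88,"i":1},"y":{"wtb":43,"ypz":60}},"vx":[63,83]}
After op 19 (replace /te 3): {"bl":43,"ru":11,"te":3,"ve":{"ktt":{"b":88,"i":1},"y":{"wtb":43,"ypz":60}},"vx":[63,83]}
After op 20 (replace /te 80): {"bl":43,"ru":11,"te":80,"ve":{"ktt":{"b":88,"i":1},"y":{"wtb":43,"ypz":60}},"vx":[63,83]}
After op 21 (remove /ve): {"bl":43,"ru":11,"te":80,"vx":[63,83]}
After op 22 (add /vx/2 17): {"bl":43,"ru":11,"te":80,"vx":[63,83,17]}
Value at /ru: 11

Answer: 11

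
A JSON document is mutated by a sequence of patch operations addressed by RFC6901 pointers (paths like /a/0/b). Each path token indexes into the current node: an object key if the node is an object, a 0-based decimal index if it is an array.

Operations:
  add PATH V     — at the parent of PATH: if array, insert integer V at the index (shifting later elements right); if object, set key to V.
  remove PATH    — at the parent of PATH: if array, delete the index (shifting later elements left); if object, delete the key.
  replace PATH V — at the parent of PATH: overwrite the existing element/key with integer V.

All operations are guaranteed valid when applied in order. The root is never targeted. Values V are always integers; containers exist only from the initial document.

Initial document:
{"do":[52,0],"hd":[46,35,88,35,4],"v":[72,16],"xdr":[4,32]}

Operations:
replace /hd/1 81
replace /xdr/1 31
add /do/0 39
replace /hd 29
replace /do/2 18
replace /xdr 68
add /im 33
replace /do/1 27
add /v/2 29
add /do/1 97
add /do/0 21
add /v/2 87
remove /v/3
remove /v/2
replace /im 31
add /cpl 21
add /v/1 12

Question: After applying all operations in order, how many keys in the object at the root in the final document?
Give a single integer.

After op 1 (replace /hd/1 81): {"do":[52,0],"hd":[46,81,88,35,4],"v":[72,16],"xdr":[4,32]}
After op 2 (replace /xdr/1 31): {"do":[52,0],"hd":[46,81,88,35,4],"v":[72,16],"xdr":[4,31]}
After op 3 (add /do/0 39): {"do":[39,52,0],"hd":[46,81,88,35,4],"v":[72,16],"xdr":[4,31]}
After op 4 (replace /hd 29): {"do":[39,52,0],"hd":29,"v":[72,16],"xdr":[4,31]}
After op 5 (replace /do/2 18): {"do":[39,52,18],"hd":29,"v":[72,16],"xdr":[4,31]}
After op 6 (replace /xdr 68): {"do":[39,52,18],"hd":29,"v":[72,16],"xdr":68}
After op 7 (add /im 33): {"do":[39,52,18],"hd":29,"im":33,"v":[72,16],"xdr":68}
After op 8 (replace /do/1 27): {"do":[39,27,18],"hd":29,"im":33,"v":[72,16],"xdr":68}
After op 9 (add /v/2 29): {"do":[39,27,18],"hd":29,"im":33,"v":[72,16,29],"xdr":68}
After op 10 (add /do/1 97): {"do":[39,97,27,18],"hd":29,"im":33,"v":[72,16,29],"xdr":68}
After op 11 (add /do/0 21): {"do":[21,39,97,27,18],"hd":29,"im":33,"v":[72,16,29],"xdr":68}
After op 12 (add /v/2 87): {"do":[21,39,97,27,18],"hd":29,"im":33,"v":[72,16,87,29],"xdr":68}
After op 13 (remove /v/3): {"do":[21,39,97,27,18],"hd":29,"im":33,"v":[72,16,87],"xdr":68}
After op 14 (remove /v/2): {"do":[21,39,97,27,18],"hd":29,"im":33,"v":[72,16],"xdr":68}
After op 15 (replace /im 31): {"do":[21,39,97,27,18],"hd":29,"im":31,"v":[72,16],"xdr":68}
After op 16 (add /cpl 21): {"cpl":21,"do":[21,39,97,27,18],"hd":29,"im":31,"v":[72,16],"xdr":68}
After op 17 (add /v/1 12): {"cpl":21,"do":[21,39,97,27,18],"hd":29,"im":31,"v":[72,12,16],"xdr":68}
Size at the root: 6

Answer: 6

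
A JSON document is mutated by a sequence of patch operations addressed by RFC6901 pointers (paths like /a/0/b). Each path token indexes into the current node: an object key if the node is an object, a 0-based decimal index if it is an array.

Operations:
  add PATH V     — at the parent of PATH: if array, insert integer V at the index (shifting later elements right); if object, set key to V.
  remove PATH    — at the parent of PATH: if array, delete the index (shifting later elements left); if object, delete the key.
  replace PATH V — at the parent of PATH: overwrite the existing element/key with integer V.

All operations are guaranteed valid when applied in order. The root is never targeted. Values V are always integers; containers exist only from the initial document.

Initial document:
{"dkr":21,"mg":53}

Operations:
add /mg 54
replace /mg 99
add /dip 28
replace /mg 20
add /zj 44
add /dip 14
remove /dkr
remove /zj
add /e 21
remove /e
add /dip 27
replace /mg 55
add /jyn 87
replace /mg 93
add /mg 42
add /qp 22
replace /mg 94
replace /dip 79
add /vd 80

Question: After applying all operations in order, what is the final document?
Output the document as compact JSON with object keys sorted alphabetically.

Answer: {"dip":79,"jyn":87,"mg":94,"qp":22,"vd":80}

Derivation:
After op 1 (add /mg 54): {"dkr":21,"mg":54}
After op 2 (replace /mg 99): {"dkr":21,"mg":99}
After op 3 (add /dip 28): {"dip":28,"dkr":21,"mg":99}
After op 4 (replace /mg 20): {"dip":28,"dkr":21,"mg":20}
After op 5 (add /zj 44): {"dip":28,"dkr":21,"mg":20,"zj":44}
After op 6 (add /dip 14): {"dip":14,"dkr":21,"mg":20,"zj":44}
After op 7 (remove /dkr): {"dip":14,"mg":20,"zj":44}
After op 8 (remove /zj): {"dip":14,"mg":20}
After op 9 (add /e 21): {"dip":14,"e":21,"mg":20}
After op 10 (remove /e): {"dip":14,"mg":20}
After op 11 (add /dip 27): {"dip":27,"mg":20}
After op 12 (replace /mg 55): {"dip":27,"mg":55}
After op 13 (add /jyn 87): {"dip":27,"jyn":87,"mg":55}
After op 14 (replace /mg 93): {"dip":27,"jyn":87,"mg":93}
After op 15 (add /mg 42): {"dip":27,"jyn":87,"mg":42}
After op 16 (add /qp 22): {"dip":27,"jyn":87,"mg":42,"qp":22}
After op 17 (replace /mg 94): {"dip":27,"jyn":87,"mg":94,"qp":22}
After op 18 (replace /dip 79): {"dip":79,"jyn":87,"mg":94,"qp":22}
After op 19 (add /vd 80): {"dip":79,"jyn":87,"mg":94,"qp":22,"vd":80}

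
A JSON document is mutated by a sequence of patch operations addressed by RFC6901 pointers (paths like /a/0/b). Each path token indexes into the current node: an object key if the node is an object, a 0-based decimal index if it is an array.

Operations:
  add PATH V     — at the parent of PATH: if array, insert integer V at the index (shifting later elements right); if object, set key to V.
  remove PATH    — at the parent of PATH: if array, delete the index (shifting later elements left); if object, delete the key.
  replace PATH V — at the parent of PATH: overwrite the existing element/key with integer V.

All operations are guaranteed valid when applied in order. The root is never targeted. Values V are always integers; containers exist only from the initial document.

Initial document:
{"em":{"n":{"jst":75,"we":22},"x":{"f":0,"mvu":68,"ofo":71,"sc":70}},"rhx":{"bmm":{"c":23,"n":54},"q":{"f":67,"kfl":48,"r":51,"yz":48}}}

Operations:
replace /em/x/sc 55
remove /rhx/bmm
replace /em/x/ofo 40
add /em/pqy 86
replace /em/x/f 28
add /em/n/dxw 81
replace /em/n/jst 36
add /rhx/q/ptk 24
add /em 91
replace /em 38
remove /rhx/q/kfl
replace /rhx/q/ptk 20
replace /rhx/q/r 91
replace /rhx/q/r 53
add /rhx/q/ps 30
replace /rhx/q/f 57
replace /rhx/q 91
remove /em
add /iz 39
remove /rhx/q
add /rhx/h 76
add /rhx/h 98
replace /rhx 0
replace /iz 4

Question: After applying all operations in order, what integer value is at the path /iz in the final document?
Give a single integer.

Answer: 4

Derivation:
After op 1 (replace /em/x/sc 55): {"em":{"n":{"jst":75,"we":22},"x":{"f":0,"mvu":68,"ofo":71,"sc":55}},"rhx":{"bmm":{"c":23,"n":54},"q":{"f":67,"kfl":48,"r":51,"yz":48}}}
After op 2 (remove /rhx/bmm): {"em":{"n":{"jst":75,"we":22},"x":{"f":0,"mvu":68,"ofo":71,"sc":55}},"rhx":{"q":{"f":67,"kfl":48,"r":51,"yz":48}}}
After op 3 (replace /em/x/ofo 40): {"em":{"n":{"jst":75,"we":22},"x":{"f":0,"mvu":68,"ofo":40,"sc":55}},"rhx":{"q":{"f":67,"kfl":48,"r":51,"yz":48}}}
After op 4 (add /em/pqy 86): {"em":{"n":{"jst":75,"we":22},"pqy":86,"x":{"f":0,"mvu":68,"ofo":40,"sc":55}},"rhx":{"q":{"f":67,"kfl":48,"r":51,"yz":48}}}
After op 5 (replace /em/x/f 28): {"em":{"n":{"jst":75,"we":22},"pqy":86,"x":{"f":28,"mvu":68,"ofo":40,"sc":55}},"rhx":{"q":{"f":67,"kfl":48,"r":51,"yz":48}}}
After op 6 (add /em/n/dxw 81): {"em":{"n":{"dxw":81,"jst":75,"we":22},"pqy":86,"x":{"f":28,"mvu":68,"ofo":40,"sc":55}},"rhx":{"q":{"f":67,"kfl":48,"r":51,"yz":48}}}
After op 7 (replace /em/n/jst 36): {"em":{"n":{"dxw":81,"jst":36,"we":22},"pqy":86,"x":{"f":28,"mvu":68,"ofo":40,"sc":55}},"rhx":{"q":{"f":67,"kfl":48,"r":51,"yz":48}}}
After op 8 (add /rhx/q/ptk 24): {"em":{"n":{"dxw":81,"jst":36,"we":22},"pqy":86,"x":{"f":28,"mvu":68,"ofo":40,"sc":55}},"rhx":{"q":{"f":67,"kfl":48,"ptk":24,"r":51,"yz":48}}}
After op 9 (add /em 91): {"em":91,"rhx":{"q":{"f":67,"kfl":48,"ptk":24,"r":51,"yz":48}}}
After op 10 (replace /em 38): {"em":38,"rhx":{"q":{"f":67,"kfl":48,"ptk":24,"r":51,"yz":48}}}
After op 11 (remove /rhx/q/kfl): {"em":38,"rhx":{"q":{"f":67,"ptk":24,"r":51,"yz":48}}}
After op 12 (replace /rhx/q/ptk 20): {"em":38,"rhx":{"q":{"f":67,"ptk":20,"r":51,"yz":48}}}
After op 13 (replace /rhx/q/r 91): {"em":38,"rhx":{"q":{"f":67,"ptk":20,"r":91,"yz":48}}}
After op 14 (replace /rhx/q/r 53): {"em":38,"rhx":{"q":{"f":67,"ptk":20,"r":53,"yz":48}}}
After op 15 (add /rhx/q/ps 30): {"em":38,"rhx":{"q":{"f":67,"ps":30,"ptk":20,"r":53,"yz":48}}}
After op 16 (replace /rhx/q/f 57): {"em":38,"rhx":{"q":{"f":57,"ps":30,"ptk":20,"r":53,"yz":48}}}
After op 17 (replace /rhx/q 91): {"em":38,"rhx":{"q":91}}
After op 18 (remove /em): {"rhx":{"q":91}}
After op 19 (add /iz 39): {"iz":39,"rhx":{"q":91}}
After op 20 (remove /rhx/q): {"iz":39,"rhx":{}}
After op 21 (add /rhx/h 76): {"iz":39,"rhx":{"h":76}}
After op 22 (add /rhx/h 98): {"iz":39,"rhx":{"h":98}}
After op 23 (replace /rhx 0): {"iz":39,"rhx":0}
After op 24 (replace /iz 4): {"iz":4,"rhx":0}
Value at /iz: 4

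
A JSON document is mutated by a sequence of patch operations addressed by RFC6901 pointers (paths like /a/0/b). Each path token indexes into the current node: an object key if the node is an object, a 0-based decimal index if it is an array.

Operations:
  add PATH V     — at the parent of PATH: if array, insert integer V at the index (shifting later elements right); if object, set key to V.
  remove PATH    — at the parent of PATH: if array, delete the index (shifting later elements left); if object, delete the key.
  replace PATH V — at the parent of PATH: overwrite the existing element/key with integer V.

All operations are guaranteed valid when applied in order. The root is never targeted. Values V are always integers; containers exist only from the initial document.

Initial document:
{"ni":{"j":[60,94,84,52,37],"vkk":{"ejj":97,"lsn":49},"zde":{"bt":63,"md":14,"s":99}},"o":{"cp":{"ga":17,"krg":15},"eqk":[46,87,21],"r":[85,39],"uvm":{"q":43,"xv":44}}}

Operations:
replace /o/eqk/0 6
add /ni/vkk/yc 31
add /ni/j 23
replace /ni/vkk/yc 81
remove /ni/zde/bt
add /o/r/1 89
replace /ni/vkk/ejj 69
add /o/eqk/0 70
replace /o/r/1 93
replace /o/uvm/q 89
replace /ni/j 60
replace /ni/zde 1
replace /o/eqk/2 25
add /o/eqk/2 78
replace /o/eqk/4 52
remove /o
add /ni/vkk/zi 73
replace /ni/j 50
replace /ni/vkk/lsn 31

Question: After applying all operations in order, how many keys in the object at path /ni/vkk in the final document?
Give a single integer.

After op 1 (replace /o/eqk/0 6): {"ni":{"j":[60,94,84,52,37],"vkk":{"ejj":97,"lsn":49},"zde":{"bt":63,"md":14,"s":99}},"o":{"cp":{"ga":17,"krg":15},"eqk":[6,87,21],"r":[85,39],"uvm":{"q":43,"xv":44}}}
After op 2 (add /ni/vkk/yc 31): {"ni":{"j":[60,94,84,52,37],"vkk":{"ejj":97,"lsn":49,"yc":31},"zde":{"bt":63,"md":14,"s":99}},"o":{"cp":{"ga":17,"krg":15},"eqk":[6,87,21],"r":[85,39],"uvm":{"q":43,"xv":44}}}
After op 3 (add /ni/j 23): {"ni":{"j":23,"vkk":{"ejj":97,"lsn":49,"yc":31},"zde":{"bt":63,"md":14,"s":99}},"o":{"cp":{"ga":17,"krg":15},"eqk":[6,87,21],"r":[85,39],"uvm":{"q":43,"xv":44}}}
After op 4 (replace /ni/vkk/yc 81): {"ni":{"j":23,"vkk":{"ejj":97,"lsn":49,"yc":81},"zde":{"bt":63,"md":14,"s":99}},"o":{"cp":{"ga":17,"krg":15},"eqk":[6,87,21],"r":[85,39],"uvm":{"q":43,"xv":44}}}
After op 5 (remove /ni/zde/bt): {"ni":{"j":23,"vkk":{"ejj":97,"lsn":49,"yc":81},"zde":{"md":14,"s":99}},"o":{"cp":{"ga":17,"krg":15},"eqk":[6,87,21],"r":[85,39],"uvm":{"q":43,"xv":44}}}
After op 6 (add /o/r/1 89): {"ni":{"j":23,"vkk":{"ejj":97,"lsn":49,"yc":81},"zde":{"md":14,"s":99}},"o":{"cp":{"ga":17,"krg":15},"eqk":[6,87,21],"r":[85,89,39],"uvm":{"q":43,"xv":44}}}
After op 7 (replace /ni/vkk/ejj 69): {"ni":{"j":23,"vkk":{"ejj":69,"lsn":49,"yc":81},"zde":{"md":14,"s":99}},"o":{"cp":{"ga":17,"krg":15},"eqk":[6,87,21],"r":[85,89,39],"uvm":{"q":43,"xv":44}}}
After op 8 (add /o/eqk/0 70): {"ni":{"j":23,"vkk":{"ejj":69,"lsn":49,"yc":81},"zde":{"md":14,"s":99}},"o":{"cp":{"ga":17,"krg":15},"eqk":[70,6,87,21],"r":[85,89,39],"uvm":{"q":43,"xv":44}}}
After op 9 (replace /o/r/1 93): {"ni":{"j":23,"vkk":{"ejj":69,"lsn":49,"yc":81},"zde":{"md":14,"s":99}},"o":{"cp":{"ga":17,"krg":15},"eqk":[70,6,87,21],"r":[85,93,39],"uvm":{"q":43,"xv":44}}}
After op 10 (replace /o/uvm/q 89): {"ni":{"j":23,"vkk":{"ejj":69,"lsn":49,"yc":81},"zde":{"md":14,"s":99}},"o":{"cp":{"ga":17,"krg":15},"eqk":[70,6,87,21],"r":[85,93,39],"uvm":{"q":89,"xv":44}}}
After op 11 (replace /ni/j 60): {"ni":{"j":60,"vkk":{"ejj":69,"lsn":49,"yc":81},"zde":{"md":14,"s":99}},"o":{"cp":{"ga":17,"krg":15},"eqk":[70,6,87,21],"r":[85,93,39],"uvm":{"q":89,"xv":44}}}
After op 12 (replace /ni/zde 1): {"ni":{"j":60,"vkk":{"ejj":69,"lsn":49,"yc":81},"zde":1},"o":{"cp":{"ga":17,"krg":15},"eqk":[70,6,87,21],"r":[85,93,39],"uvm":{"q":89,"xv":44}}}
After op 13 (replace /o/eqk/2 25): {"ni":{"j":60,"vkk":{"ejj":69,"lsn":49,"yc":81},"zde":1},"o":{"cp":{"ga":17,"krg":15},"eqk":[70,6,25,21],"r":[85,93,39],"uvm":{"q":89,"xv":44}}}
After op 14 (add /o/eqk/2 78): {"ni":{"j":60,"vkk":{"ejj":69,"lsn":49,"yc":81},"zde":1},"o":{"cp":{"ga":17,"krg":15},"eqk":[70,6,78,25,21],"r":[85,93,39],"uvm":{"q":89,"xv":44}}}
After op 15 (replace /o/eqk/4 52): {"ni":{"j":60,"vkk":{"ejj":69,"lsn":49,"yc":81},"zde":1},"o":{"cp":{"ga":17,"krg":15},"eqk":[70,6,78,25,52],"r":[85,93,39],"uvm":{"q":89,"xv":44}}}
After op 16 (remove /o): {"ni":{"j":60,"vkk":{"ejj":69,"lsn":49,"yc":81},"zde":1}}
After op 17 (add /ni/vkk/zi 73): {"ni":{"j":60,"vkk":{"ejj":69,"lsn":49,"yc":81,"zi":73},"zde":1}}
After op 18 (replace /ni/j 50): {"ni":{"j":50,"vkk":{"ejj":69,"lsn":49,"yc":81,"zi":73},"zde":1}}
After op 19 (replace /ni/vkk/lsn 31): {"ni":{"j":50,"vkk":{"ejj":69,"lsn":31,"yc":81,"zi":73},"zde":1}}
Size at path /ni/vkk: 4

Answer: 4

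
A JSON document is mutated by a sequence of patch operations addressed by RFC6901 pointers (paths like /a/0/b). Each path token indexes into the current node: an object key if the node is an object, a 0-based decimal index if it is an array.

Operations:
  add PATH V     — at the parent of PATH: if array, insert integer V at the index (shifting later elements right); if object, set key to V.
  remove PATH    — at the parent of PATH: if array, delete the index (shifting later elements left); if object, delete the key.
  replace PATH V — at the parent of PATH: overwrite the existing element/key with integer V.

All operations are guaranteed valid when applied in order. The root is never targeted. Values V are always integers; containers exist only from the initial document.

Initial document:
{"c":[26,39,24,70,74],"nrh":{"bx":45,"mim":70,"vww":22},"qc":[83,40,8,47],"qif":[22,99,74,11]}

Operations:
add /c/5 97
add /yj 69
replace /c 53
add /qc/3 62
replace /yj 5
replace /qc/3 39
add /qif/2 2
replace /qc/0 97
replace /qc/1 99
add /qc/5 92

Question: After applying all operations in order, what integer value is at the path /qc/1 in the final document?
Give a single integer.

Answer: 99

Derivation:
After op 1 (add /c/5 97): {"c":[26,39,24,70,74,97],"nrh":{"bx":45,"mim":70,"vww":22},"qc":[83,40,8,47],"qif":[22,99,74,11]}
After op 2 (add /yj 69): {"c":[26,39,24,70,74,97],"nrh":{"bx":45,"mim":70,"vww":22},"qc":[83,40,8,47],"qif":[22,99,74,11],"yj":69}
After op 3 (replace /c 53): {"c":53,"nrh":{"bx":45,"mim":70,"vww":22},"qc":[83,40,8,47],"qif":[22,99,74,11],"yj":69}
After op 4 (add /qc/3 62): {"c":53,"nrh":{"bx":45,"mim":70,"vww":22},"qc":[83,40,8,62,47],"qif":[22,99,74,11],"yj":69}
After op 5 (replace /yj 5): {"c":53,"nrh":{"bx":45,"mim":70,"vww":22},"qc":[83,40,8,62,47],"qif":[22,99,74,11],"yj":5}
After op 6 (replace /qc/3 39): {"c":53,"nrh":{"bx":45,"mim":70,"vww":22},"qc":[83,40,8,39,47],"qif":[22,99,74,11],"yj":5}
After op 7 (add /qif/2 2): {"c":53,"nrh":{"bx":45,"mim":70,"vww":22},"qc":[83,40,8,39,47],"qif":[22,99,2,74,11],"yj":5}
After op 8 (replace /qc/0 97): {"c":53,"nrh":{"bx":45,"mim":70,"vww":22},"qc":[97,40,8,39,47],"qif":[22,99,2,74,11],"yj":5}
After op 9 (replace /qc/1 99): {"c":53,"nrh":{"bx":45,"mim":70,"vww":22},"qc":[97,99,8,39,47],"qif":[22,99,2,74,11],"yj":5}
After op 10 (add /qc/5 92): {"c":53,"nrh":{"bx":45,"mim":70,"vww":22},"qc":[97,99,8,39,47,92],"qif":[22,99,2,74,11],"yj":5}
Value at /qc/1: 99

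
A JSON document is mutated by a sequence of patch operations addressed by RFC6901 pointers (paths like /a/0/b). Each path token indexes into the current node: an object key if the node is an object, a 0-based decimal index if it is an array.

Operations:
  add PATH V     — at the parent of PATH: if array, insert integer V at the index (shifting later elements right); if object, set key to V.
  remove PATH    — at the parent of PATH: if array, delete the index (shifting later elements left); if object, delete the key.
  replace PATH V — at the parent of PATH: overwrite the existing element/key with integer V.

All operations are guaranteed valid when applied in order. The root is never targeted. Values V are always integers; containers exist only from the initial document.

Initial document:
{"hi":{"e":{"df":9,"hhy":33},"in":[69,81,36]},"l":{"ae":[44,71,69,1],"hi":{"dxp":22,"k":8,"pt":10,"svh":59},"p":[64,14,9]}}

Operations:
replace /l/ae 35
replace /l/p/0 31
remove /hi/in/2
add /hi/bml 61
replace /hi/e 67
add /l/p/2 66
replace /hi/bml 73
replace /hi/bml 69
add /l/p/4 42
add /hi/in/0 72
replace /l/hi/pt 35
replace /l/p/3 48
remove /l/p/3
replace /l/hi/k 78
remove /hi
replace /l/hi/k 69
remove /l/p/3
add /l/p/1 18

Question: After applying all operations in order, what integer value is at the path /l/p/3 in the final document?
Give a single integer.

After op 1 (replace /l/ae 35): {"hi":{"e":{"df":9,"hhy":33},"in":[69,81,36]},"l":{"ae":35,"hi":{"dxp":22,"k":8,"pt":10,"svh":59},"p":[64,14,9]}}
After op 2 (replace /l/p/0 31): {"hi":{"e":{"df":9,"hhy":33},"in":[69,81,36]},"l":{"ae":35,"hi":{"dxp":22,"k":8,"pt":10,"svh":59},"p":[31,14,9]}}
After op 3 (remove /hi/in/2): {"hi":{"e":{"df":9,"hhy":33},"in":[69,81]},"l":{"ae":35,"hi":{"dxp":22,"k":8,"pt":10,"svh":59},"p":[31,14,9]}}
After op 4 (add /hi/bml 61): {"hi":{"bml":61,"e":{"df":9,"hhy":33},"in":[69,81]},"l":{"ae":35,"hi":{"dxp":22,"k":8,"pt":10,"svh":59},"p":[31,14,9]}}
After op 5 (replace /hi/e 67): {"hi":{"bml":61,"e":67,"in":[69,81]},"l":{"ae":35,"hi":{"dxp":22,"k":8,"pt":10,"svh":59},"p":[31,14,9]}}
After op 6 (add /l/p/2 66): {"hi":{"bml":61,"e":67,"in":[69,81]},"l":{"ae":35,"hi":{"dxp":22,"k":8,"pt":10,"svh":59},"p":[31,14,66,9]}}
After op 7 (replace /hi/bml 73): {"hi":{"bml":73,"e":67,"in":[69,81]},"l":{"ae":35,"hi":{"dxp":22,"k":8,"pt":10,"svh":59},"p":[31,14,66,9]}}
After op 8 (replace /hi/bml 69): {"hi":{"bml":69,"e":67,"in":[69,81]},"l":{"ae":35,"hi":{"dxp":22,"k":8,"pt":10,"svh":59},"p":[31,14,66,9]}}
After op 9 (add /l/p/4 42): {"hi":{"bml":69,"e":67,"in":[69,81]},"l":{"ae":35,"hi":{"dxp":22,"k":8,"pt":10,"svh":59},"p":[31,14,66,9,42]}}
After op 10 (add /hi/in/0 72): {"hi":{"bml":69,"e":67,"in":[72,69,81]},"l":{"ae":35,"hi":{"dxp":22,"k":8,"pt":10,"svh":59},"p":[31,14,66,9,42]}}
After op 11 (replace /l/hi/pt 35): {"hi":{"bml":69,"e":67,"in":[72,69,81]},"l":{"ae":35,"hi":{"dxp":22,"k":8,"pt":35,"svh":59},"p":[31,14,66,9,42]}}
After op 12 (replace /l/p/3 48): {"hi":{"bml":69,"e":67,"in":[72,69,81]},"l":{"ae":35,"hi":{"dxp":22,"k":8,"pt":35,"svh":59},"p":[31,14,66,48,42]}}
After op 13 (remove /l/p/3): {"hi":{"bml":69,"e":67,"in":[72,69,81]},"l":{"ae":35,"hi":{"dxp":22,"k":8,"pt":35,"svh":59},"p":[31,14,66,42]}}
After op 14 (replace /l/hi/k 78): {"hi":{"bml":69,"e":67,"in":[72,69,81]},"l":{"ae":35,"hi":{"dxp":22,"k":78,"pt":35,"svh":59},"p":[31,14,66,42]}}
After op 15 (remove /hi): {"l":{"ae":35,"hi":{"dxp":22,"k":78,"pt":35,"svh":59},"p":[31,14,66,42]}}
After op 16 (replace /l/hi/k 69): {"l":{"ae":35,"hi":{"dxp":22,"k":69,"pt":35,"svh":59},"p":[31,14,66,42]}}
After op 17 (remove /l/p/3): {"l":{"ae":35,"hi":{"dxp":22,"k":69,"pt":35,"svh":59},"p":[31,14,66]}}
After op 18 (add /l/p/1 18): {"l":{"ae":35,"hi":{"dxp":22,"k":69,"pt":35,"svh":59},"p":[31,18,14,66]}}
Value at /l/p/3: 66

Answer: 66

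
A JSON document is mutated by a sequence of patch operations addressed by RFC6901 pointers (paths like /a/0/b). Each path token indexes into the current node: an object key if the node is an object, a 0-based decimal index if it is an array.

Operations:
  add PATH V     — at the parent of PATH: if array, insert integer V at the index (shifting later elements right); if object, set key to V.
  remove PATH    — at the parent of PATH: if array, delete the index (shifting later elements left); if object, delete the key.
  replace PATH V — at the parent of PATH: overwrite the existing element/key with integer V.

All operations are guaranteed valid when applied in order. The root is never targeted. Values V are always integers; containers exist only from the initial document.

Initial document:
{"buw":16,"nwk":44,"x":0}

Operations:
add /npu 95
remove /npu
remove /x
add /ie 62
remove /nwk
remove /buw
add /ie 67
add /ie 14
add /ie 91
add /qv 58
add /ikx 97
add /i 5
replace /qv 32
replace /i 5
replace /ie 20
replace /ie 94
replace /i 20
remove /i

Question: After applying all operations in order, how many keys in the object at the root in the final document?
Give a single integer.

Answer: 3

Derivation:
After op 1 (add /npu 95): {"buw":16,"npu":95,"nwk":44,"x":0}
After op 2 (remove /npu): {"buw":16,"nwk":44,"x":0}
After op 3 (remove /x): {"buw":16,"nwk":44}
After op 4 (add /ie 62): {"buw":16,"ie":62,"nwk":44}
After op 5 (remove /nwk): {"buw":16,"ie":62}
After op 6 (remove /buw): {"ie":62}
After op 7 (add /ie 67): {"ie":67}
After op 8 (add /ie 14): {"ie":14}
After op 9 (add /ie 91): {"ie":91}
After op 10 (add /qv 58): {"ie":91,"qv":58}
After op 11 (add /ikx 97): {"ie":91,"ikx":97,"qv":58}
After op 12 (add /i 5): {"i":5,"ie":91,"ikx":97,"qv":58}
After op 13 (replace /qv 32): {"i":5,"ie":91,"ikx":97,"qv":32}
After op 14 (replace /i 5): {"i":5,"ie":91,"ikx":97,"qv":32}
After op 15 (replace /ie 20): {"i":5,"ie":20,"ikx":97,"qv":32}
After op 16 (replace /ie 94): {"i":5,"ie":94,"ikx":97,"qv":32}
After op 17 (replace /i 20): {"i":20,"ie":94,"ikx":97,"qv":32}
After op 18 (remove /i): {"ie":94,"ikx":97,"qv":32}
Size at the root: 3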